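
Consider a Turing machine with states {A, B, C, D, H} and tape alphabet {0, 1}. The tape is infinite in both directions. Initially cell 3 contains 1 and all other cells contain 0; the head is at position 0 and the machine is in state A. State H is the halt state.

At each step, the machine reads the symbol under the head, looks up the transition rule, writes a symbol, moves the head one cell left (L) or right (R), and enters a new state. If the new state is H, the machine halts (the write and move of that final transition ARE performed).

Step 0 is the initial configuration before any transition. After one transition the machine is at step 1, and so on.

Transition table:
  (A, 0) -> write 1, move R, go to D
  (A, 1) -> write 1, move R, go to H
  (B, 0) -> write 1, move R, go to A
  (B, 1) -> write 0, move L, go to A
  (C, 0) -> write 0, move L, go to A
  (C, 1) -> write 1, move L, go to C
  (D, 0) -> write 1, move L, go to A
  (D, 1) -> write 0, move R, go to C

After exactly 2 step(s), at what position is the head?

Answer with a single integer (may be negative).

Answer: 0

Derivation:
Step 1: in state A at pos 0, read 0 -> (A,0)->write 1,move R,goto D. Now: state=D, head=1, tape[-1..4]=010010 (head:   ^)
Step 2: in state D at pos 1, read 0 -> (D,0)->write 1,move L,goto A. Now: state=A, head=0, tape[-1..4]=011010 (head:  ^)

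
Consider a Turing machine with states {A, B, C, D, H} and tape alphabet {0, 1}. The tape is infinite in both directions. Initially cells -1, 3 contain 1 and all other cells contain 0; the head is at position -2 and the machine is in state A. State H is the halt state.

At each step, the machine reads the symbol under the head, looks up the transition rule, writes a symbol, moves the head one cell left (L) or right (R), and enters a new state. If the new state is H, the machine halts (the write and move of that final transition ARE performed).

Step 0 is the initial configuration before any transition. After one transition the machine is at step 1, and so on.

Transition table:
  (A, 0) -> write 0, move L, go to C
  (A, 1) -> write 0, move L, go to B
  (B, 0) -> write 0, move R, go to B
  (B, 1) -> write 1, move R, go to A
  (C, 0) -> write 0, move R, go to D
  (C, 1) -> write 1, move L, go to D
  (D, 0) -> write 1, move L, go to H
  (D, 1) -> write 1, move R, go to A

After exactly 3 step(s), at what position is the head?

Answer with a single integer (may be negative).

Step 1: in state A at pos -2, read 0 -> (A,0)->write 0,move L,goto C. Now: state=C, head=-3, tape[-4..4]=000100010 (head:  ^)
Step 2: in state C at pos -3, read 0 -> (C,0)->write 0,move R,goto D. Now: state=D, head=-2, tape[-4..4]=000100010 (head:   ^)
Step 3: in state D at pos -2, read 0 -> (D,0)->write 1,move L,goto H. Now: state=H, head=-3, tape[-4..4]=001100010 (head:  ^)

Answer: -3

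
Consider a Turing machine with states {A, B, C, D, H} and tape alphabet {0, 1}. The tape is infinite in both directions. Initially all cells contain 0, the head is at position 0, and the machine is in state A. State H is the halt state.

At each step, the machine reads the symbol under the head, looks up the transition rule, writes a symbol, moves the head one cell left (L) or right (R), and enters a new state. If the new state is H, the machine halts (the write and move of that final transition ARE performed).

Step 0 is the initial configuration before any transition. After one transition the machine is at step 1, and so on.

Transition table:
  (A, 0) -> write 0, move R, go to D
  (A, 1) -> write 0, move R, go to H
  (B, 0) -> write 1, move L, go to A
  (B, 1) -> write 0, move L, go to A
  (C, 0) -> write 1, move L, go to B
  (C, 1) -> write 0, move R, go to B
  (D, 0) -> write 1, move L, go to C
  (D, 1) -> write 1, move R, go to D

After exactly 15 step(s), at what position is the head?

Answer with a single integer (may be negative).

Answer: -1

Derivation:
Step 1: in state A at pos 0, read 0 -> (A,0)->write 0,move R,goto D. Now: state=D, head=1, tape[-1..2]=0000 (head:   ^)
Step 2: in state D at pos 1, read 0 -> (D,0)->write 1,move L,goto C. Now: state=C, head=0, tape[-1..2]=0010 (head:  ^)
Step 3: in state C at pos 0, read 0 -> (C,0)->write 1,move L,goto B. Now: state=B, head=-1, tape[-2..2]=00110 (head:  ^)
Step 4: in state B at pos -1, read 0 -> (B,0)->write 1,move L,goto A. Now: state=A, head=-2, tape[-3..2]=001110 (head:  ^)
Step 5: in state A at pos -2, read 0 -> (A,0)->write 0,move R,goto D. Now: state=D, head=-1, tape[-3..2]=001110 (head:   ^)
Step 6: in state D at pos -1, read 1 -> (D,1)->write 1,move R,goto D. Now: state=D, head=0, tape[-3..2]=001110 (head:    ^)
Step 7: in state D at pos 0, read 1 -> (D,1)->write 1,move R,goto D. Now: state=D, head=1, tape[-3..2]=001110 (head:     ^)
Step 8: in state D at pos 1, read 1 -> (D,1)->write 1,move R,goto D. Now: state=D, head=2, tape[-3..3]=0011100 (head:      ^)
Step 9: in state D at pos 2, read 0 -> (D,0)->write 1,move L,goto C. Now: state=C, head=1, tape[-3..3]=0011110 (head:     ^)
Step 10: in state C at pos 1, read 1 -> (C,1)->write 0,move R,goto B. Now: state=B, head=2, tape[-3..3]=0011010 (head:      ^)
Step 11: in state B at pos 2, read 1 -> (B,1)->write 0,move L,goto A. Now: state=A, head=1, tape[-3..3]=0011000 (head:     ^)
Step 12: in state A at pos 1, read 0 -> (A,0)->write 0,move R,goto D. Now: state=D, head=2, tape[-3..3]=0011000 (head:      ^)
Step 13: in state D at pos 2, read 0 -> (D,0)->write 1,move L,goto C. Now: state=C, head=1, tape[-3..3]=0011010 (head:     ^)
Step 14: in state C at pos 1, read 0 -> (C,0)->write 1,move L,goto B. Now: state=B, head=0, tape[-3..3]=0011110 (head:    ^)
Step 15: in state B at pos 0, read 1 -> (B,1)->write 0,move L,goto A. Now: state=A, head=-1, tape[-3..3]=0010110 (head:   ^)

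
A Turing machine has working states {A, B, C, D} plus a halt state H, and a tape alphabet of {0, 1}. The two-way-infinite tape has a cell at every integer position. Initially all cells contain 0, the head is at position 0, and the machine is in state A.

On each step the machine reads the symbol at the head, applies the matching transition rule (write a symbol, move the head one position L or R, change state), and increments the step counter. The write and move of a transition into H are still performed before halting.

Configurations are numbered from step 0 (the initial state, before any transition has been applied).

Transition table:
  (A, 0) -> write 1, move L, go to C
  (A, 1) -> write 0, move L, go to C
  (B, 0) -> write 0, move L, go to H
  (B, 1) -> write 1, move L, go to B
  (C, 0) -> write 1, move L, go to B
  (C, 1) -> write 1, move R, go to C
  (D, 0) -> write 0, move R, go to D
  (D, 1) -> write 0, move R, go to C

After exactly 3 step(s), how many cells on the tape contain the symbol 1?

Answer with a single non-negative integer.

Answer: 2

Derivation:
Step 1: in state A at pos 0, read 0 -> (A,0)->write 1,move L,goto C. Now: state=C, head=-1, tape[-2..1]=0010 (head:  ^)
Step 2: in state C at pos -1, read 0 -> (C,0)->write 1,move L,goto B. Now: state=B, head=-2, tape[-3..1]=00110 (head:  ^)
Step 3: in state B at pos -2, read 0 -> (B,0)->write 0,move L,goto H. Now: state=H, head=-3, tape[-4..1]=000110 (head:  ^)
Cells containing 1 after step 3: {-1, 0} -> 2 cell(s)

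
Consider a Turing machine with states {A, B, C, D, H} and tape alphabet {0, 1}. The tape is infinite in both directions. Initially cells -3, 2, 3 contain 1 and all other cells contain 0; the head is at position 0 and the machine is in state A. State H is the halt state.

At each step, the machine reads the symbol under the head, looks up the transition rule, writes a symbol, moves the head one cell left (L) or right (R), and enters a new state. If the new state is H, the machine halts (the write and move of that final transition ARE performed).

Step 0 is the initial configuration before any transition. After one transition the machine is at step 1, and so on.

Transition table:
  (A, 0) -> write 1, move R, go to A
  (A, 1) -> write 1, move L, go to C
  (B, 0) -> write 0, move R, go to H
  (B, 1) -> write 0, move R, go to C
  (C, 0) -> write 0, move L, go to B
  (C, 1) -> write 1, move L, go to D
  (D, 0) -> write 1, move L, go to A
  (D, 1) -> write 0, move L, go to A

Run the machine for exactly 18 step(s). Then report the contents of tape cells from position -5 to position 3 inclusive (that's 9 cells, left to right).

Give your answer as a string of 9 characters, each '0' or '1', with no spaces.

Answer: 001011111

Derivation:
Step 1: in state A at pos 0, read 0 -> (A,0)->write 1,move R,goto A. Now: state=A, head=1, tape[-4..4]=010010110 (head:      ^)
Step 2: in state A at pos 1, read 0 -> (A,0)->write 1,move R,goto A. Now: state=A, head=2, tape[-4..4]=010011110 (head:       ^)
Step 3: in state A at pos 2, read 1 -> (A,1)->write 1,move L,goto C. Now: state=C, head=1, tape[-4..4]=010011110 (head:      ^)
Step 4: in state C at pos 1, read 1 -> (C,1)->write 1,move L,goto D. Now: state=D, head=0, tape[-4..4]=010011110 (head:     ^)
Step 5: in state D at pos 0, read 1 -> (D,1)->write 0,move L,goto A. Now: state=A, head=-1, tape[-4..4]=010001110 (head:    ^)
Step 6: in state A at pos -1, read 0 -> (A,0)->write 1,move R,goto A. Now: state=A, head=0, tape[-4..4]=010101110 (head:     ^)
Step 7: in state A at pos 0, read 0 -> (A,0)->write 1,move R,goto A. Now: state=A, head=1, tape[-4..4]=010111110 (head:      ^)
Step 8: in state A at pos 1, read 1 -> (A,1)->write 1,move L,goto C. Now: state=C, head=0, tape[-4..4]=010111110 (head:     ^)
Step 9: in state C at pos 0, read 1 -> (C,1)->write 1,move L,goto D. Now: state=D, head=-1, tape[-4..4]=010111110 (head:    ^)
Step 10: in state D at pos -1, read 1 -> (D,1)->write 0,move L,goto A. Now: state=A, head=-2, tape[-4..4]=010011110 (head:   ^)
Step 11: in state A at pos -2, read 0 -> (A,0)->write 1,move R,goto A. Now: state=A, head=-1, tape[-4..4]=011011110 (head:    ^)
Step 12: in state A at pos -1, read 0 -> (A,0)->write 1,move R,goto A. Now: state=A, head=0, tape[-4..4]=011111110 (head:     ^)
Step 13: in state A at pos 0, read 1 -> (A,1)->write 1,move L,goto C. Now: state=C, head=-1, tape[-4..4]=011111110 (head:    ^)
Step 14: in state C at pos -1, read 1 -> (C,1)->write 1,move L,goto D. Now: state=D, head=-2, tape[-4..4]=011111110 (head:   ^)
Step 15: in state D at pos -2, read 1 -> (D,1)->write 0,move L,goto A. Now: state=A, head=-3, tape[-4..4]=010111110 (head:  ^)
Step 16: in state A at pos -3, read 1 -> (A,1)->write 1,move L,goto C. Now: state=C, head=-4, tape[-5..4]=0010111110 (head:  ^)
Step 17: in state C at pos -4, read 0 -> (C,0)->write 0,move L,goto B. Now: state=B, head=-5, tape[-6..4]=00010111110 (head:  ^)
Step 18: in state B at pos -5, read 0 -> (B,0)->write 0,move R,goto H. Now: state=H, head=-4, tape[-6..4]=00010111110 (head:   ^)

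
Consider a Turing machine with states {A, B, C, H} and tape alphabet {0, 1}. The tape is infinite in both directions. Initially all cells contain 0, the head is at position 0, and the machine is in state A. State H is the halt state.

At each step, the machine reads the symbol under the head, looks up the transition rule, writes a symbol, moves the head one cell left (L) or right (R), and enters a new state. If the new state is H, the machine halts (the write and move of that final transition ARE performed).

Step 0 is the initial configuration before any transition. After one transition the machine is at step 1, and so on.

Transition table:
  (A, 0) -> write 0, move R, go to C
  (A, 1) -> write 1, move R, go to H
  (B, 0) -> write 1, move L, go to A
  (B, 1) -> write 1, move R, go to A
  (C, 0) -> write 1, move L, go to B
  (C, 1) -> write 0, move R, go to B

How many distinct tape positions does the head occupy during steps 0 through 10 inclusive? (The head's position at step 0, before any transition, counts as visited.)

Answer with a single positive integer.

Answer: 5

Derivation:
Step 1: in state A at pos 0, read 0 -> (A,0)->write 0,move R,goto C. Now: state=C, head=1, tape[-1..2]=0000 (head:   ^)
Step 2: in state C at pos 1, read 0 -> (C,0)->write 1,move L,goto B. Now: state=B, head=0, tape[-1..2]=0010 (head:  ^)
Step 3: in state B at pos 0, read 0 -> (B,0)->write 1,move L,goto A. Now: state=A, head=-1, tape[-2..2]=00110 (head:  ^)
Step 4: in state A at pos -1, read 0 -> (A,0)->write 0,move R,goto C. Now: state=C, head=0, tape[-2..2]=00110 (head:   ^)
Step 5: in state C at pos 0, read 1 -> (C,1)->write 0,move R,goto B. Now: state=B, head=1, tape[-2..2]=00010 (head:    ^)
Step 6: in state B at pos 1, read 1 -> (B,1)->write 1,move R,goto A. Now: state=A, head=2, tape[-2..3]=000100 (head:     ^)
Step 7: in state A at pos 2, read 0 -> (A,0)->write 0,move R,goto C. Now: state=C, head=3, tape[-2..4]=0001000 (head:      ^)
Step 8: in state C at pos 3, read 0 -> (C,0)->write 1,move L,goto B. Now: state=B, head=2, tape[-2..4]=0001010 (head:     ^)
Step 9: in state B at pos 2, read 0 -> (B,0)->write 1,move L,goto A. Now: state=A, head=1, tape[-2..4]=0001110 (head:    ^)
Step 10: in state A at pos 1, read 1 -> (A,1)->write 1,move R,goto H. Now: state=H, head=2, tape[-2..4]=0001110 (head:     ^)
Head positions at steps 0..10: starting at 0, distinct positions visited = {-1, 0, 1, 2, 3} -> 5 position(s)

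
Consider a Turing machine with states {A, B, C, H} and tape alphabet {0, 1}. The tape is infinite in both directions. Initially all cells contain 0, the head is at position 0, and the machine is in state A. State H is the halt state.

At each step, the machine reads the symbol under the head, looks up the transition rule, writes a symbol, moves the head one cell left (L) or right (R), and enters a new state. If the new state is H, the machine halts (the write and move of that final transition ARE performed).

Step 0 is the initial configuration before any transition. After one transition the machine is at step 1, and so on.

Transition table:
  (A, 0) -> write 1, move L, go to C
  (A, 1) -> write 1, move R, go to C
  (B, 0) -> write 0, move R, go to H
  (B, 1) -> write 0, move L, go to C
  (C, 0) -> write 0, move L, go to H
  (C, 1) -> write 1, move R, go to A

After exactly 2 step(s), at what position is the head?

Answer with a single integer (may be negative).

Answer: -2

Derivation:
Step 1: in state A at pos 0, read 0 -> (A,0)->write 1,move L,goto C. Now: state=C, head=-1, tape[-2..1]=0010 (head:  ^)
Step 2: in state C at pos -1, read 0 -> (C,0)->write 0,move L,goto H. Now: state=H, head=-2, tape[-3..1]=00010 (head:  ^)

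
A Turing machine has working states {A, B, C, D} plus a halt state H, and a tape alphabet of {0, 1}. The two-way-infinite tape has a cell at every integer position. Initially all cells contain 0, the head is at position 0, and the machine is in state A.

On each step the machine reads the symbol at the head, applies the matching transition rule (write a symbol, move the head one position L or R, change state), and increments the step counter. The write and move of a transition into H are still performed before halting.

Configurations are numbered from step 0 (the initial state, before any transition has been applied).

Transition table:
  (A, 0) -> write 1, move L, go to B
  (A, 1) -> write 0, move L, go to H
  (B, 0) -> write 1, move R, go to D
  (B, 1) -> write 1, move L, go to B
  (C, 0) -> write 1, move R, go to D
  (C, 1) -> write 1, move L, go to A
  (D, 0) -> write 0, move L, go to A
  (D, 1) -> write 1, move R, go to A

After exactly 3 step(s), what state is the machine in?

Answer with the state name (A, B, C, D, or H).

Step 1: in state A at pos 0, read 0 -> (A,0)->write 1,move L,goto B. Now: state=B, head=-1, tape[-2..1]=0010 (head:  ^)
Step 2: in state B at pos -1, read 0 -> (B,0)->write 1,move R,goto D. Now: state=D, head=0, tape[-2..1]=0110 (head:   ^)
Step 3: in state D at pos 0, read 1 -> (D,1)->write 1,move R,goto A. Now: state=A, head=1, tape[-2..2]=01100 (head:    ^)

Answer: A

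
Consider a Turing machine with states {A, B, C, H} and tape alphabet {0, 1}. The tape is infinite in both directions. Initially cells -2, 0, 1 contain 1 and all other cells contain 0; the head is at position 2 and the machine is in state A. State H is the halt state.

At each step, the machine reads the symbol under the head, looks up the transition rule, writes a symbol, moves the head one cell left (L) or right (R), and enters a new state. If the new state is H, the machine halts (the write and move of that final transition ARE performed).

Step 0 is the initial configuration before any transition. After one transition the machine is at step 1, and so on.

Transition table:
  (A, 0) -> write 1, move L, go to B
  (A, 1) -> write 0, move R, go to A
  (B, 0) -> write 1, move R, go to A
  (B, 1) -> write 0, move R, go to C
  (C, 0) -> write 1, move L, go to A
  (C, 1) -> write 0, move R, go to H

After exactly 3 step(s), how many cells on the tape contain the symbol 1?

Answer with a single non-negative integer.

Answer: 2

Derivation:
Step 1: in state A at pos 2, read 0 -> (A,0)->write 1,move L,goto B. Now: state=B, head=1, tape[-3..3]=0101110 (head:     ^)
Step 2: in state B at pos 1, read 1 -> (B,1)->write 0,move R,goto C. Now: state=C, head=2, tape[-3..3]=0101010 (head:      ^)
Step 3: in state C at pos 2, read 1 -> (C,1)->write 0,move R,goto H. Now: state=H, head=3, tape[-3..4]=01010000 (head:       ^)
Cells containing 1 after step 3: {-2, 0} -> 2 cell(s)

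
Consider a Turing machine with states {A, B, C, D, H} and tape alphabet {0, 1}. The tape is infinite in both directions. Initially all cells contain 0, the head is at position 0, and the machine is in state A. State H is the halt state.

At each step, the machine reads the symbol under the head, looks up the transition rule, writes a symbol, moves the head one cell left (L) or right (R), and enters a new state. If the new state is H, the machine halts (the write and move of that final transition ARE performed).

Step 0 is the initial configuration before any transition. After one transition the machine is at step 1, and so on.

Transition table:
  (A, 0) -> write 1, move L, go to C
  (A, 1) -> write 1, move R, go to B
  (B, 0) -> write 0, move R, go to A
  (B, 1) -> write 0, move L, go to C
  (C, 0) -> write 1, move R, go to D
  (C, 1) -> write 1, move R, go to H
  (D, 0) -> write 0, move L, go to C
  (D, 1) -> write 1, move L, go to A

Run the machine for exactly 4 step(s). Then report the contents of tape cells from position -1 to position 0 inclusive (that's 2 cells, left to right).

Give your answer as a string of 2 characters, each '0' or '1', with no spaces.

Step 1: in state A at pos 0, read 0 -> (A,0)->write 1,move L,goto C. Now: state=C, head=-1, tape[-2..1]=0010 (head:  ^)
Step 2: in state C at pos -1, read 0 -> (C,0)->write 1,move R,goto D. Now: state=D, head=0, tape[-2..1]=0110 (head:   ^)
Step 3: in state D at pos 0, read 1 -> (D,1)->write 1,move L,goto A. Now: state=A, head=-1, tape[-2..1]=0110 (head:  ^)
Step 4: in state A at pos -1, read 1 -> (A,1)->write 1,move R,goto B. Now: state=B, head=0, tape[-2..1]=0110 (head:   ^)

Answer: 11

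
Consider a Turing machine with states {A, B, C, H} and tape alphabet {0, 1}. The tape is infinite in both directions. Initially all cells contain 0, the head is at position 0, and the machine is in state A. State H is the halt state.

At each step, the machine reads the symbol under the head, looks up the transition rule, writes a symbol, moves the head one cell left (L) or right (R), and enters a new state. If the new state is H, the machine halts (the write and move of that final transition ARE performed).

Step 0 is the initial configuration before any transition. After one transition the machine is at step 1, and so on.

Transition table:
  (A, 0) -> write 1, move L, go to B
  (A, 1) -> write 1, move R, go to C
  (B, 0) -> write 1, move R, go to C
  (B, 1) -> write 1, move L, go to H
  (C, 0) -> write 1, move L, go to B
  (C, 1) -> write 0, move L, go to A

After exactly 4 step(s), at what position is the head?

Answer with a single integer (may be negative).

Step 1: in state A at pos 0, read 0 -> (A,0)->write 1,move L,goto B. Now: state=B, head=-1, tape[-2..1]=0010 (head:  ^)
Step 2: in state B at pos -1, read 0 -> (B,0)->write 1,move R,goto C. Now: state=C, head=0, tape[-2..1]=0110 (head:   ^)
Step 3: in state C at pos 0, read 1 -> (C,1)->write 0,move L,goto A. Now: state=A, head=-1, tape[-2..1]=0100 (head:  ^)
Step 4: in state A at pos -1, read 1 -> (A,1)->write 1,move R,goto C. Now: state=C, head=0, tape[-2..1]=0100 (head:   ^)

Answer: 0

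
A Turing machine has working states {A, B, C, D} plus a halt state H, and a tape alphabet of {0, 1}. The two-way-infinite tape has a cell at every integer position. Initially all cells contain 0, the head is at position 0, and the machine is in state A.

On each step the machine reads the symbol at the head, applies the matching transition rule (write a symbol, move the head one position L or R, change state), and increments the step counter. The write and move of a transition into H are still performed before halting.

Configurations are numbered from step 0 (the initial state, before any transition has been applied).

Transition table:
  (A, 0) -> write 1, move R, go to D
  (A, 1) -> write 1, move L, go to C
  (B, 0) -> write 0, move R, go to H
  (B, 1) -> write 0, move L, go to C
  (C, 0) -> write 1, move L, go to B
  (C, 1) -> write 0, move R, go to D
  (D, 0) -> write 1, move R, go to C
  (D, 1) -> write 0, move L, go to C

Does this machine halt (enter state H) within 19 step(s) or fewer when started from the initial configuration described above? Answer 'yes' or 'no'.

Answer: yes

Derivation:
Step 1: in state A at pos 0, read 0 -> (A,0)->write 1,move R,goto D. Now: state=D, head=1, tape[-1..2]=0100 (head:   ^)
Step 2: in state D at pos 1, read 0 -> (D,0)->write 1,move R,goto C. Now: state=C, head=2, tape[-1..3]=01100 (head:    ^)
Step 3: in state C at pos 2, read 0 -> (C,0)->write 1,move L,goto B. Now: state=B, head=1, tape[-1..3]=01110 (head:   ^)
Step 4: in state B at pos 1, read 1 -> (B,1)->write 0,move L,goto C. Now: state=C, head=0, tape[-1..3]=01010 (head:  ^)
Step 5: in state C at pos 0, read 1 -> (C,1)->write 0,move R,goto D. Now: state=D, head=1, tape[-1..3]=00010 (head:   ^)
Step 6: in state D at pos 1, read 0 -> (D,0)->write 1,move R,goto C. Now: state=C, head=2, tape[-1..3]=00110 (head:    ^)
Step 7: in state C at pos 2, read 1 -> (C,1)->write 0,move R,goto D. Now: state=D, head=3, tape[-1..4]=001000 (head:     ^)
Step 8: in state D at pos 3, read 0 -> (D,0)->write 1,move R,goto C. Now: state=C, head=4, tape[-1..5]=0010100 (head:      ^)
Step 9: in state C at pos 4, read 0 -> (C,0)->write 1,move L,goto B. Now: state=B, head=3, tape[-1..5]=0010110 (head:     ^)
Step 10: in state B at pos 3, read 1 -> (B,1)->write 0,move L,goto C. Now: state=C, head=2, tape[-1..5]=0010010 (head:    ^)
Step 11: in state C at pos 2, read 0 -> (C,0)->write 1,move L,goto B. Now: state=B, head=1, tape[-1..5]=0011010 (head:   ^)
Step 12: in state B at pos 1, read 1 -> (B,1)->write 0,move L,goto C. Now: state=C, head=0, tape[-1..5]=0001010 (head:  ^)
Step 13: in state C at pos 0, read 0 -> (C,0)->write 1,move L,goto B. Now: state=B, head=-1, tape[-2..5]=00101010 (head:  ^)
Step 14: in state B at pos -1, read 0 -> (B,0)->write 0,move R,goto H. Now: state=H, head=0, tape[-2..5]=00101010 (head:   ^)
State H reached at step 14; 14 <= 19 -> yes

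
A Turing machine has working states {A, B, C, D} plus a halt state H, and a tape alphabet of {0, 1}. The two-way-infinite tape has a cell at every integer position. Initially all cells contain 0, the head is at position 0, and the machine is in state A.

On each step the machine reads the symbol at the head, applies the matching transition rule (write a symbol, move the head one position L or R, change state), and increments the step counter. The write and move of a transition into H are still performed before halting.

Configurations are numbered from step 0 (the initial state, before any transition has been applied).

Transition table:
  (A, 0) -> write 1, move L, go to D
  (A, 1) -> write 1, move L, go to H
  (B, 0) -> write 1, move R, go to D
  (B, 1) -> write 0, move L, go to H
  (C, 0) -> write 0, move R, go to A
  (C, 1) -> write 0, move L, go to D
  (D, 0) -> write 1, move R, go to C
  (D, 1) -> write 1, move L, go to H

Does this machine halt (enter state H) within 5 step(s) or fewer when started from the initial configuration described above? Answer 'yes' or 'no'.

Step 1: in state A at pos 0, read 0 -> (A,0)->write 1,move L,goto D. Now: state=D, head=-1, tape[-2..1]=0010 (head:  ^)
Step 2: in state D at pos -1, read 0 -> (D,0)->write 1,move R,goto C. Now: state=C, head=0, tape[-2..1]=0110 (head:   ^)
Step 3: in state C at pos 0, read 1 -> (C,1)->write 0,move L,goto D. Now: state=D, head=-1, tape[-2..1]=0100 (head:  ^)
Step 4: in state D at pos -1, read 1 -> (D,1)->write 1,move L,goto H. Now: state=H, head=-2, tape[-3..1]=00100 (head:  ^)
State H reached at step 4; 4 <= 5 -> yes

Answer: yes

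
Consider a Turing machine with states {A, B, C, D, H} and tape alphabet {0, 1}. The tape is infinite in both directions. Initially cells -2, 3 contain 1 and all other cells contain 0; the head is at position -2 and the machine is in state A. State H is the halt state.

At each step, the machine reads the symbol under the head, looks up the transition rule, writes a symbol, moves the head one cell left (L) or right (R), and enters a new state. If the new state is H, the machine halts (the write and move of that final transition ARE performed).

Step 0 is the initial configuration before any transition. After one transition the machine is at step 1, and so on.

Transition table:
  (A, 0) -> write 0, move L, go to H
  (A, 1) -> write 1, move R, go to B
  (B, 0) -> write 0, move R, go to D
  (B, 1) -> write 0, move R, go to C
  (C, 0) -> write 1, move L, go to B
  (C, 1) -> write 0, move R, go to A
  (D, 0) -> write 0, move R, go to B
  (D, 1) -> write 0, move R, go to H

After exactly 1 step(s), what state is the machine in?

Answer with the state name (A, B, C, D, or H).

Answer: B

Derivation:
Step 1: in state A at pos -2, read 1 -> (A,1)->write 1,move R,goto B. Now: state=B, head=-1, tape[-3..4]=01000010 (head:   ^)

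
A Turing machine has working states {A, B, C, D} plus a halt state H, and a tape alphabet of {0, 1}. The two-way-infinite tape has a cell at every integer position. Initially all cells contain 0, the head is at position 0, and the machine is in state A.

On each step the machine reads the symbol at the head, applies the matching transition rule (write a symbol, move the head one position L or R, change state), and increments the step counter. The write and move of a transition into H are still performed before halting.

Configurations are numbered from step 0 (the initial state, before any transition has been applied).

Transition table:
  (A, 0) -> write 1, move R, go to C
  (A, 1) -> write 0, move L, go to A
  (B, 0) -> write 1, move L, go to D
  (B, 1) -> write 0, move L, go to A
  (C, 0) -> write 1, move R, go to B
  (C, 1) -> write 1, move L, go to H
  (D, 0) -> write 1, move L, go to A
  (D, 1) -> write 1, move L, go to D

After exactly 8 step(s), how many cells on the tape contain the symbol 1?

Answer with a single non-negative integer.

Answer: 5

Derivation:
Step 1: in state A at pos 0, read 0 -> (A,0)->write 1,move R,goto C. Now: state=C, head=1, tape[-1..2]=0100 (head:   ^)
Step 2: in state C at pos 1, read 0 -> (C,0)->write 1,move R,goto B. Now: state=B, head=2, tape[-1..3]=01100 (head:    ^)
Step 3: in state B at pos 2, read 0 -> (B,0)->write 1,move L,goto D. Now: state=D, head=1, tape[-1..3]=01110 (head:   ^)
Step 4: in state D at pos 1, read 1 -> (D,1)->write 1,move L,goto D. Now: state=D, head=0, tape[-1..3]=01110 (head:  ^)
Step 5: in state D at pos 0, read 1 -> (D,1)->write 1,move L,goto D. Now: state=D, head=-1, tape[-2..3]=001110 (head:  ^)
Step 6: in state D at pos -1, read 0 -> (D,0)->write 1,move L,goto A. Now: state=A, head=-2, tape[-3..3]=0011110 (head:  ^)
Step 7: in state A at pos -2, read 0 -> (A,0)->write 1,move R,goto C. Now: state=C, head=-1, tape[-3..3]=0111110 (head:   ^)
Step 8: in state C at pos -1, read 1 -> (C,1)->write 1,move L,goto H. Now: state=H, head=-2, tape[-3..3]=0111110 (head:  ^)
Cells containing 1 after step 8: {-2, -1, 0, 1, 2} -> 5 cell(s)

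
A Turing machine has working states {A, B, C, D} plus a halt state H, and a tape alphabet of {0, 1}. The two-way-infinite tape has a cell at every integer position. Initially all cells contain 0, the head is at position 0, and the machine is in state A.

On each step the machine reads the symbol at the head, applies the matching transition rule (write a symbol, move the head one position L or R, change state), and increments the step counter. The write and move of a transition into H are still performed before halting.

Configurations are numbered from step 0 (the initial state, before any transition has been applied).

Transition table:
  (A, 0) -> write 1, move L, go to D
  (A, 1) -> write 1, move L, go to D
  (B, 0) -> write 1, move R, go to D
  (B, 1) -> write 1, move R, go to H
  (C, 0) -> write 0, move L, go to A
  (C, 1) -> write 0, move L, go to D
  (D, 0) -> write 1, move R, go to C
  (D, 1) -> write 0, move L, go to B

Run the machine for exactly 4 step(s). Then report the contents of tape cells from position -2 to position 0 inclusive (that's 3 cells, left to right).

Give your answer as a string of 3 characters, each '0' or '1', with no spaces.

Step 1: in state A at pos 0, read 0 -> (A,0)->write 1,move L,goto D. Now: state=D, head=-1, tape[-2..1]=0010 (head:  ^)
Step 2: in state D at pos -1, read 0 -> (D,0)->write 1,move R,goto C. Now: state=C, head=0, tape[-2..1]=0110 (head:   ^)
Step 3: in state C at pos 0, read 1 -> (C,1)->write 0,move L,goto D. Now: state=D, head=-1, tape[-2..1]=0100 (head:  ^)
Step 4: in state D at pos -1, read 1 -> (D,1)->write 0,move L,goto B. Now: state=B, head=-2, tape[-3..1]=00000 (head:  ^)

Answer: 000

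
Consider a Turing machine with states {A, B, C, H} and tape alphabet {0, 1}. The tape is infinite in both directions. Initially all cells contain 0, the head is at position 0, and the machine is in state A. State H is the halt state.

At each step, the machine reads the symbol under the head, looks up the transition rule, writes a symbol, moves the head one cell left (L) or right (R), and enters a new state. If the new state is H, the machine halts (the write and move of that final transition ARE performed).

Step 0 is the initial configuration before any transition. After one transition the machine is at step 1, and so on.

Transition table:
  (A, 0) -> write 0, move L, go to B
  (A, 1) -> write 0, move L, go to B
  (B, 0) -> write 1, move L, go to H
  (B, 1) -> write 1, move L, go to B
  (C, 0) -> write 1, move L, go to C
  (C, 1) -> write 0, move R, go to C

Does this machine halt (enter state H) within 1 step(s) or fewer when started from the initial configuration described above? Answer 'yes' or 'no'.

Step 1: in state A at pos 0, read 0 -> (A,0)->write 0,move L,goto B. Now: state=B, head=-1, tape[-2..1]=0000 (head:  ^)
After 1 step(s): state = B (not H) -> not halted within 1 -> no

Answer: no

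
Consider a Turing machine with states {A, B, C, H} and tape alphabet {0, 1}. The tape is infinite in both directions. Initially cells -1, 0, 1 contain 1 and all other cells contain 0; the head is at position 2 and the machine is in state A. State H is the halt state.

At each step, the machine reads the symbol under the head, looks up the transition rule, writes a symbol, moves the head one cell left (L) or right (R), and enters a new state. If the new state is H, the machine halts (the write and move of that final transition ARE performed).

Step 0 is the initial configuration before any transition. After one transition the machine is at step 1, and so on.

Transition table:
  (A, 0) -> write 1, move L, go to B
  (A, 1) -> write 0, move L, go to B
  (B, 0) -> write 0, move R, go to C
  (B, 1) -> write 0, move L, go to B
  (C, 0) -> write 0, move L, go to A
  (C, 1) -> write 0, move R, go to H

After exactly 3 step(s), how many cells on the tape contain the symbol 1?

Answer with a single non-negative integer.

Answer: 2

Derivation:
Step 1: in state A at pos 2, read 0 -> (A,0)->write 1,move L,goto B. Now: state=B, head=1, tape[-2..3]=011110 (head:    ^)
Step 2: in state B at pos 1, read 1 -> (B,1)->write 0,move L,goto B. Now: state=B, head=0, tape[-2..3]=011010 (head:   ^)
Step 3: in state B at pos 0, read 1 -> (B,1)->write 0,move L,goto B. Now: state=B, head=-1, tape[-2..3]=010010 (head:  ^)
Cells containing 1 after step 3: {-1, 2} -> 2 cell(s)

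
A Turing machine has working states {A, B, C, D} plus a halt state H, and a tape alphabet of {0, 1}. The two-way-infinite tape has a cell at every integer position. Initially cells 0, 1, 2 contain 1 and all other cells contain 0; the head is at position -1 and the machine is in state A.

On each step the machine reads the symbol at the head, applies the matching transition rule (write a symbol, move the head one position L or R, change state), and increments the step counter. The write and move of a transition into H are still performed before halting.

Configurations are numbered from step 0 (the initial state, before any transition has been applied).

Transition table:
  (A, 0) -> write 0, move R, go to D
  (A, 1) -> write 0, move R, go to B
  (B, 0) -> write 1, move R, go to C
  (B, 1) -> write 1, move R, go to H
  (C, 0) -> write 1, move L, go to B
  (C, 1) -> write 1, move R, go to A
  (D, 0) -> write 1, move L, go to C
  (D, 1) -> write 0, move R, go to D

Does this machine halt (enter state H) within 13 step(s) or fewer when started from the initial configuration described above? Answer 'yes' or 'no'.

Step 1: in state A at pos -1, read 0 -> (A,0)->write 0,move R,goto D. Now: state=D, head=0, tape[-2..3]=001110 (head:   ^)
Step 2: in state D at pos 0, read 1 -> (D,1)->write 0,move R,goto D. Now: state=D, head=1, tape[-2..3]=000110 (head:    ^)
Step 3: in state D at pos 1, read 1 -> (D,1)->write 0,move R,goto D. Now: state=D, head=2, tape[-2..3]=000010 (head:     ^)
Step 4: in state D at pos 2, read 1 -> (D,1)->write 0,move R,goto D. Now: state=D, head=3, tape[-2..4]=0000000 (head:      ^)
Step 5: in state D at pos 3, read 0 -> (D,0)->write 1,move L,goto C. Now: state=C, head=2, tape[-2..4]=0000010 (head:     ^)
Step 6: in state C at pos 2, read 0 -> (C,0)->write 1,move L,goto B. Now: state=B, head=1, tape[-2..4]=0000110 (head:    ^)
Step 7: in state B at pos 1, read 0 -> (B,0)->write 1,move R,goto C. Now: state=C, head=2, tape[-2..4]=0001110 (head:     ^)
Step 8: in state C at pos 2, read 1 -> (C,1)->write 1,move R,goto A. Now: state=A, head=3, tape[-2..4]=0001110 (head:      ^)
Step 9: in state A at pos 3, read 1 -> (A,1)->write 0,move R,goto B. Now: state=B, head=4, tape[-2..5]=00011000 (head:       ^)
Step 10: in state B at pos 4, read 0 -> (B,0)->write 1,move R,goto C. Now: state=C, head=5, tape[-2..6]=000110100 (head:        ^)
Step 11: in state C at pos 5, read 0 -> (C,0)->write 1,move L,goto B. Now: state=B, head=4, tape[-2..6]=000110110 (head:       ^)
Step 12: in state B at pos 4, read 1 -> (B,1)->write 1,move R,goto H. Now: state=H, head=5, tape[-2..6]=000110110 (head:        ^)
State H reached at step 12; 12 <= 13 -> yes

Answer: yes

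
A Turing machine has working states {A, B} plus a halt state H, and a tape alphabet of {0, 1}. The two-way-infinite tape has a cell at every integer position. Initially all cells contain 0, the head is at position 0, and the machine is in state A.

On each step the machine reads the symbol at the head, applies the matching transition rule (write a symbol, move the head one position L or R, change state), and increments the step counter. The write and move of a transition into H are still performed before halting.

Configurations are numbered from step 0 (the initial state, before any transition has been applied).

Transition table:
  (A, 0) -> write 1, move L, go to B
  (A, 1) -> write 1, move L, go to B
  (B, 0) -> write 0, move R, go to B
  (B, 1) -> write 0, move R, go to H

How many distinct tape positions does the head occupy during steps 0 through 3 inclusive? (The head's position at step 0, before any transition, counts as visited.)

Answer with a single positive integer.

Step 1: in state A at pos 0, read 0 -> (A,0)->write 1,move L,goto B. Now: state=B, head=-1, tape[-2..1]=0010 (head:  ^)
Step 2: in state B at pos -1, read 0 -> (B,0)->write 0,move R,goto B. Now: state=B, head=0, tape[-2..1]=0010 (head:   ^)
Step 3: in state B at pos 0, read 1 -> (B,1)->write 0,move R,goto H. Now: state=H, head=1, tape[-2..2]=00000 (head:    ^)
Head positions at steps 0..3: starting at 0, distinct positions visited = {-1, 0, 1} -> 3 position(s)

Answer: 3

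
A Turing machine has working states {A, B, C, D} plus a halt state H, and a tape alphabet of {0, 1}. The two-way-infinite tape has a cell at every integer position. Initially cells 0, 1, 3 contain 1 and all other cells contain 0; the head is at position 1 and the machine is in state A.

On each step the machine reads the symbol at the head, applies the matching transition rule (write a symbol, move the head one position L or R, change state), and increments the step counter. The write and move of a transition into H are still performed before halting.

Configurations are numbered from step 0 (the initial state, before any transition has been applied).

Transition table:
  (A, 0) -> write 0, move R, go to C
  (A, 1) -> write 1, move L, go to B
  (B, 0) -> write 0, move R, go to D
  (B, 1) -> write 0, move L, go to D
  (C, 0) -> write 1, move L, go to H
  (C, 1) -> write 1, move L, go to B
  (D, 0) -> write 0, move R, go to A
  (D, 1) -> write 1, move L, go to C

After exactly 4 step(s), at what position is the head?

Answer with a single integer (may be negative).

Step 1: in state A at pos 1, read 1 -> (A,1)->write 1,move L,goto B. Now: state=B, head=0, tape[-1..4]=011010 (head:  ^)
Step 2: in state B at pos 0, read 1 -> (B,1)->write 0,move L,goto D. Now: state=D, head=-1, tape[-2..4]=0001010 (head:  ^)
Step 3: in state D at pos -1, read 0 -> (D,0)->write 0,move R,goto A. Now: state=A, head=0, tape[-2..4]=0001010 (head:   ^)
Step 4: in state A at pos 0, read 0 -> (A,0)->write 0,move R,goto C. Now: state=C, head=1, tape[-2..4]=0001010 (head:    ^)

Answer: 1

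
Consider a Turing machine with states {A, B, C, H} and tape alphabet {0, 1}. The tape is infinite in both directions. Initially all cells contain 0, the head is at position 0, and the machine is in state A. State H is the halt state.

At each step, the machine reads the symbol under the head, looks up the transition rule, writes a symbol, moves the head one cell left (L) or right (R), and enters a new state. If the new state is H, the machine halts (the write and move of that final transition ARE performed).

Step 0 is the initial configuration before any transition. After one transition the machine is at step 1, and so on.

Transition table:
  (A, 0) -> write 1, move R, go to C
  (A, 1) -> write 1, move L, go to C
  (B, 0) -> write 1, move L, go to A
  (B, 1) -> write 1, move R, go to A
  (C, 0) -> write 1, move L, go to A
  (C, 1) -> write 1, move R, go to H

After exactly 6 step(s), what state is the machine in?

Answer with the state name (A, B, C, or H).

Step 1: in state A at pos 0, read 0 -> (A,0)->write 1,move R,goto C. Now: state=C, head=1, tape[-1..2]=0100 (head:   ^)
Step 2: in state C at pos 1, read 0 -> (C,0)->write 1,move L,goto A. Now: state=A, head=0, tape[-1..2]=0110 (head:  ^)
Step 3: in state A at pos 0, read 1 -> (A,1)->write 1,move L,goto C. Now: state=C, head=-1, tape[-2..2]=00110 (head:  ^)
Step 4: in state C at pos -1, read 0 -> (C,0)->write 1,move L,goto A. Now: state=A, head=-2, tape[-3..2]=001110 (head:  ^)
Step 5: in state A at pos -2, read 0 -> (A,0)->write 1,move R,goto C. Now: state=C, head=-1, tape[-3..2]=011110 (head:   ^)
Step 6: in state C at pos -1, read 1 -> (C,1)->write 1,move R,goto H. Now: state=H, head=0, tape[-3..2]=011110 (head:    ^)

Answer: H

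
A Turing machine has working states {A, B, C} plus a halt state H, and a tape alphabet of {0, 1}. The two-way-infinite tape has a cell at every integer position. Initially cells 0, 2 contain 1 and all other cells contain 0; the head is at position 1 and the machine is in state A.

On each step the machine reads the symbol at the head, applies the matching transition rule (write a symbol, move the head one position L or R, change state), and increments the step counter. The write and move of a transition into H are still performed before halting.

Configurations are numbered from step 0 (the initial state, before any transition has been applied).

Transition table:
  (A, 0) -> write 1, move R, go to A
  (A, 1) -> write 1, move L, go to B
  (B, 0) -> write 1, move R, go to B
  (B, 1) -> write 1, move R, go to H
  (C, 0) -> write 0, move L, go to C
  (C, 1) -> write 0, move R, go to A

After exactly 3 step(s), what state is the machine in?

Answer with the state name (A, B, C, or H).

Answer: H

Derivation:
Step 1: in state A at pos 1, read 0 -> (A,0)->write 1,move R,goto A. Now: state=A, head=2, tape[-1..3]=01110 (head:    ^)
Step 2: in state A at pos 2, read 1 -> (A,1)->write 1,move L,goto B. Now: state=B, head=1, tape[-1..3]=01110 (head:   ^)
Step 3: in state B at pos 1, read 1 -> (B,1)->write 1,move R,goto H. Now: state=H, head=2, tape[-1..3]=01110 (head:    ^)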